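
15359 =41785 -26426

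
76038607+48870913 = 124909520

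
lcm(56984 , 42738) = 170952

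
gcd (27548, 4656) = 388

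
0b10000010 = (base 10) 130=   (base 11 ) 109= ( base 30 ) 4a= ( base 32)42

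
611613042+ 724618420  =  1336231462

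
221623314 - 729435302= - 507811988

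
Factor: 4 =2^2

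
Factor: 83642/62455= 2^1*5^( - 1)* 13^1 * 3217^1*12491^( - 1 ) 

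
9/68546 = 9/68546 = 0.00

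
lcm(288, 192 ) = 576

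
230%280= 230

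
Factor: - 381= - 3^1*127^1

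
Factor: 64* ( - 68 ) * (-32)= 139264 = 2^13 * 17^1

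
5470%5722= 5470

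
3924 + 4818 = 8742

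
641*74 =47434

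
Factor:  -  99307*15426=-2^1*3^2 * 13^1*857^1*7639^1  =  -  1531909782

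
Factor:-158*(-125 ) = 2^1*5^3*79^1 = 19750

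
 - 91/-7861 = 13/1123 = 0.01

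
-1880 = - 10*188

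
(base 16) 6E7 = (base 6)12103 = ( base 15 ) 7cc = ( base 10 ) 1767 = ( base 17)61g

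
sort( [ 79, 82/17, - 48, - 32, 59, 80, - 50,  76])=[ - 50, - 48, - 32 , 82/17, 59,  76, 79, 80 ] 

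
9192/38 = 241 + 17/19 = 241.89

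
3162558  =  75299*42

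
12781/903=14 + 139/903 =14.15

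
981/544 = 981/544 = 1.80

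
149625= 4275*35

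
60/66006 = 10/11001 = 0.00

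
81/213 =27/71 = 0.38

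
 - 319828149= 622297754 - 942125903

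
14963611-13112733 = 1850878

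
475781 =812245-336464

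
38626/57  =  38626/57 = 677.65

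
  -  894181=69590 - 963771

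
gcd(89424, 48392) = 184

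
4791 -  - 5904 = 10695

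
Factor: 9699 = 3^1*53^1 *61^1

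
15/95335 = 3/19067=0.00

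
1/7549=1/7549 = 0.00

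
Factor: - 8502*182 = - 2^2 * 3^1* 7^1*13^2*109^1= - 1547364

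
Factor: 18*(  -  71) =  - 2^1*3^2 * 71^1 = - 1278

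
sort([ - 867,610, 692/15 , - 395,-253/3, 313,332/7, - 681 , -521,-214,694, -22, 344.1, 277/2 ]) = [ -867 , -681,-521, - 395, - 214,-253/3, - 22, 692/15, 332/7,277/2,313, 344.1, 610, 694 ] 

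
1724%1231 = 493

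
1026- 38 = 988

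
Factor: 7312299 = 3^1*101^1*24133^1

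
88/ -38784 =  - 11/4848 = - 0.00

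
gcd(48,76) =4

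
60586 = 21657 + 38929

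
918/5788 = 459/2894 = 0.16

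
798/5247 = 266/1749 = 0.15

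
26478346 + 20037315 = 46515661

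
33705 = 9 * 3745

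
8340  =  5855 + 2485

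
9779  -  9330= 449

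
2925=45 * 65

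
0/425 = 0 =0.00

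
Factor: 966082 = 2^1*13^1 * 73^1*509^1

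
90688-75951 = 14737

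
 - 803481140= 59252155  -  862733295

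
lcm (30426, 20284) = 60852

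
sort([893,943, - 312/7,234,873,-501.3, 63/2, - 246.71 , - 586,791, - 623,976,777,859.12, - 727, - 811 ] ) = [ - 811, - 727, - 623, -586, -501.3,  -  246.71,-312/7,63/2, 234,777, 791, 859.12, 873,893,943,976 ] 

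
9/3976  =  9/3976 = 0.00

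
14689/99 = 14689/99 = 148.37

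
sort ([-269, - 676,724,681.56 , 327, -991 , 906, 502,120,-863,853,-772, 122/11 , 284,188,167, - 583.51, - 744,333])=[ - 991,- 863, - 772, - 744, - 676, - 583.51,-269,122/11,120,167, 188,284,  327  ,  333, 502,  681.56,724,853 , 906]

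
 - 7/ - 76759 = 7/76759 = 0.00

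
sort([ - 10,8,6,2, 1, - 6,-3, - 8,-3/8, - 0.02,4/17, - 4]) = [ - 10, - 8, - 6, - 4,-3, - 3/8,  -  0.02, 4/17, 1, 2, 6, 8]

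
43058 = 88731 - 45673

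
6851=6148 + 703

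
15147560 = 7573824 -  -  7573736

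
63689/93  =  684+77/93 = 684.83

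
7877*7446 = 58652142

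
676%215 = 31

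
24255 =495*49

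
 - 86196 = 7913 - 94109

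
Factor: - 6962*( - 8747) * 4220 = 2^3*5^1*59^2*211^1*8747^1 = 256983711080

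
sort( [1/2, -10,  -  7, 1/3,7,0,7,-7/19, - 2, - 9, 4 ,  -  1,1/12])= [ -10, - 9,-7, - 2,-1,  -  7/19,0,1/12  ,  1/3,  1/2,4,7, 7]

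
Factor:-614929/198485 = -821/265 = - 5^( - 1)*53^ ( - 1)*821^1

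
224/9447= 224/9447=0.02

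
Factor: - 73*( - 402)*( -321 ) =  - 9420066 = - 2^1*3^2*67^1*73^1*107^1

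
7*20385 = 142695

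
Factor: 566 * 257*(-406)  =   - 2^2 *7^1*29^1*257^1 * 283^1 = -  59057572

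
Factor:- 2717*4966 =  - 13492622 = - 2^1*11^1*13^2*19^1*191^1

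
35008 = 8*4376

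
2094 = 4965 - 2871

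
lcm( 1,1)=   1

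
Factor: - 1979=-1979^1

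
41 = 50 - 9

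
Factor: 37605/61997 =3^1 * 5^1 * 13^( -1)*19^( - 1)  *23^1 * 109^1 * 251^( - 1)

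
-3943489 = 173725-4117214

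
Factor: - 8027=-23^1*349^1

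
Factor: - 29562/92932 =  - 14781/46466  =  - 2^(-1)*3^1*7^( - 1)*13^1*379^1*3319^( - 1)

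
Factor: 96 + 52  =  2^2*37^1 = 148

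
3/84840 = 1/28280=0.00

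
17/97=17/97 = 0.18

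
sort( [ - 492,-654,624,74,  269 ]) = [-654, - 492, 74,269, 624]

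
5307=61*87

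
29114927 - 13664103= 15450824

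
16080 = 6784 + 9296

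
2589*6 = 15534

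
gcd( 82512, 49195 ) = 1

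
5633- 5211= 422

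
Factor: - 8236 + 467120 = 458884 =2^2*89^1*1289^1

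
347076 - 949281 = -602205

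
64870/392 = 165 + 95/196= 165.48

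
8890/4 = 2222  +  1/2 =2222.50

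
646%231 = 184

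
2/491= 2/491 = 0.00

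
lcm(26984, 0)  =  0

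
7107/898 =7107/898= 7.91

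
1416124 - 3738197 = - 2322073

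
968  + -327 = 641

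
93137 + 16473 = 109610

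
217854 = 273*798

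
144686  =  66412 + 78274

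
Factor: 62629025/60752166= 2^ ( - 1 ) * 3^( - 1)*5^2*883^(  -  1 )*11467^ ( - 1)*2505161^1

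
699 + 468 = 1167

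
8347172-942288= 7404884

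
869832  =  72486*12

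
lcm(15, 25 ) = 75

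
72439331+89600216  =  162039547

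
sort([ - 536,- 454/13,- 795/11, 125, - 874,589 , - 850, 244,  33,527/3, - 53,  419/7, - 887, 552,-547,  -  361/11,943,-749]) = [ - 887,- 874, - 850, - 749,- 547, - 536, - 795/11, - 53,- 454/13, - 361/11,33 , 419/7, 125,  527/3, 244,552,589,943]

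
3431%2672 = 759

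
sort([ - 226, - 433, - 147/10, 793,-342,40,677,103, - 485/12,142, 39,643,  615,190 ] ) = [ - 433, - 342,  -  226, - 485/12,- 147/10,39,40,103, 142,190,615, 643, 677,  793]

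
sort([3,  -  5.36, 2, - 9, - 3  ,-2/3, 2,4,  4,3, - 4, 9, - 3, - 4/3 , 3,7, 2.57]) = [ - 9, - 5.36, - 4,-3,- 3,  -  4/3, - 2/3,2,  2,2.57 , 3, 3,  3, 4,4,7,9] 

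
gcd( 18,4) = 2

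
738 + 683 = 1421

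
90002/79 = 1139+21/79 = 1139.27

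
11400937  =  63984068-52583131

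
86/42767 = 86/42767 = 0.00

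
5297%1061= 1053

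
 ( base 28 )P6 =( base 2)1011000010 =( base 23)17g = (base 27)Q4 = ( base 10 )706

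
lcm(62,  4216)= 4216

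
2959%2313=646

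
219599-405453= -185854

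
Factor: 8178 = 2^1*3^1* 29^1*47^1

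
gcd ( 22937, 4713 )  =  1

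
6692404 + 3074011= 9766415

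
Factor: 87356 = 2^2*21839^1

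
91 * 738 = 67158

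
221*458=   101218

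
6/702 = 1/117 = 0.01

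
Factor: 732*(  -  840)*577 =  - 2^5 * 3^2*5^1*7^1*61^1 * 577^1 = -  354785760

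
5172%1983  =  1206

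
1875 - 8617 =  - 6742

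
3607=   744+2863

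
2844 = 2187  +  657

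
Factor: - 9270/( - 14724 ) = 515/818 = 2^(  -  1)*5^1*103^1*409^(-1 )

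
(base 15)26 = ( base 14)28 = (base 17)22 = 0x24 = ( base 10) 36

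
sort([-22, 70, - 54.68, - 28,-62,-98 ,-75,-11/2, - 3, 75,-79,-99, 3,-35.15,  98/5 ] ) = [ - 99,-98,  -  79,-75, - 62, -54.68,-35.15, - 28, - 22,-11/2, - 3,3, 98/5,70, 75]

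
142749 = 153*933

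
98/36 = 49/18 = 2.72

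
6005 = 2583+3422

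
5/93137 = 5/93137 = 0.00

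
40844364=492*83017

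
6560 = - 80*( - 82 ) 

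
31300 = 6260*5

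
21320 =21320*1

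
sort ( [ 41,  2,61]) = [2, 41 , 61 ]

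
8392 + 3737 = 12129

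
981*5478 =5373918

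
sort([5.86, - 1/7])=[ - 1/7,5.86]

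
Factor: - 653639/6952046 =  - 2^( - 1 ) * 7^1*93377^1*3476023^( - 1)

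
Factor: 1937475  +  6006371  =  2^1*47^1 * 84509^1  =  7943846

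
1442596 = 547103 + 895493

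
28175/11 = 2561+4/11  =  2561.36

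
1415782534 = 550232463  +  865550071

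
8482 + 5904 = 14386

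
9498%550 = 148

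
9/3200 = 9/3200 = 0.00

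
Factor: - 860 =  - 2^2*5^1*43^1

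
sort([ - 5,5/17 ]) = [ - 5 , 5/17] 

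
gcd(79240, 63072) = 8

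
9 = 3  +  6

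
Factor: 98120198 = 2^1*11^1*4460009^1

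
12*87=1044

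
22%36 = 22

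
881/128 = 6  +  113/128 = 6.88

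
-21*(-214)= 4494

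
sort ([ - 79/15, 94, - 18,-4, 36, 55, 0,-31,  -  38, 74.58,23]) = [- 38, - 31,-18, - 79/15 ,- 4,0,23,36,  55, 74.58,94 ] 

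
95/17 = 95/17 = 5.59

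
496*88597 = 43944112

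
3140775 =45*69795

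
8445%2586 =687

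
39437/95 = 39437/95 = 415.13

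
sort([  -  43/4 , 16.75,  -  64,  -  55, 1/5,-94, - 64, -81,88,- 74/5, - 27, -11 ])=[-94, - 81, - 64 , - 64,- 55,-27,-74/5, - 11, - 43/4, 1/5, 16.75, 88]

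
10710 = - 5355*( - 2)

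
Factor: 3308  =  2^2*827^1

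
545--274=819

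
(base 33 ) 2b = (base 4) 1031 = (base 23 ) 38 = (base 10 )77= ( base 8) 115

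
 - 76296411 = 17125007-93421418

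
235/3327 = 235/3327 = 0.07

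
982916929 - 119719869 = 863197060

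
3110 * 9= 27990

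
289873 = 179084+110789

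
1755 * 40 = 70200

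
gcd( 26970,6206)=58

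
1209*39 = 47151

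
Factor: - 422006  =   - 2^1*13^1*16231^1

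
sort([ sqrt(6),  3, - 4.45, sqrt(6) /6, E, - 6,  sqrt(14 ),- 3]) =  [ - 6, - 4.45, - 3,sqrt(6) /6,sqrt (6 ),E,  3,sqrt(14)] 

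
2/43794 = 1/21897 = 0.00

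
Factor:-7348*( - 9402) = 2^3*3^1 * 11^1*167^1*1567^1 = 69085896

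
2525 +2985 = 5510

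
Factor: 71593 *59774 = 2^1*11^2*13^1*19^1*71593^1 = 4279399982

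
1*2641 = 2641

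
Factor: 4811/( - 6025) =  - 5^( - 2 )*17^1 * 241^ ( - 1)*283^1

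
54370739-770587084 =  - 716216345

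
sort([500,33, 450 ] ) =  [33, 450,500] 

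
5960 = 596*10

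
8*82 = 656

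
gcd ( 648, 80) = 8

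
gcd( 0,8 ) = 8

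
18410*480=8836800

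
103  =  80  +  23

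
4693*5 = 23465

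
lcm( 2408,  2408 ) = 2408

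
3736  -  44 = 3692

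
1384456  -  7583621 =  -6199165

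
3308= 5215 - 1907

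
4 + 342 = 346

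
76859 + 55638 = 132497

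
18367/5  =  3673 + 2/5= 3673.40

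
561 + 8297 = 8858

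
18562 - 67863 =-49301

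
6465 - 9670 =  - 3205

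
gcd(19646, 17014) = 94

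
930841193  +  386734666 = 1317575859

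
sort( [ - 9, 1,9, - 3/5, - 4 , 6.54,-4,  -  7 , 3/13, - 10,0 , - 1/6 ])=[ - 10 ,-9,-7 ,-4 , - 4, - 3/5 ,- 1/6, 0,3/13, 1,6.54,  9 ] 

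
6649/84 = 79 + 13/84 = 79.15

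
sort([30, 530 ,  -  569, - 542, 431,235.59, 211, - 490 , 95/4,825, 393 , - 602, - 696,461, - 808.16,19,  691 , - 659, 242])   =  [ - 808.16, - 696, - 659,  -  602, - 569, - 542,-490, 19, 95/4, 30 , 211,  235.59, 242,393, 431,  461,530, 691,825]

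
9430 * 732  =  6902760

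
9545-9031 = 514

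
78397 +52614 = 131011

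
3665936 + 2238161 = 5904097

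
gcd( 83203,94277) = 1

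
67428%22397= 237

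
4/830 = 2/415 = 0.00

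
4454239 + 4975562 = 9429801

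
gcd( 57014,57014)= 57014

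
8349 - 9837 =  - 1488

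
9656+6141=15797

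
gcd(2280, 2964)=228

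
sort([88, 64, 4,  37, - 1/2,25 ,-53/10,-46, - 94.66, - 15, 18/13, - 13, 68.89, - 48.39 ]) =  [ - 94.66, -48.39,-46,-15 , - 13,-53/10,-1/2 , 18/13  ,  4, 25, 37, 64,68.89,88]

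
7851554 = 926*8479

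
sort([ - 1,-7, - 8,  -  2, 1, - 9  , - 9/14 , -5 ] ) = [ - 9, - 8,-7, - 5, - 2 ,-1 , - 9/14,1] 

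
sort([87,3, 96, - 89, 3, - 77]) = [  -  89, - 77,3,3,87, 96 ] 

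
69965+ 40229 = 110194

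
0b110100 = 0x34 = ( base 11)48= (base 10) 52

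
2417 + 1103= 3520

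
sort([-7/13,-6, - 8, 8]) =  [-8, - 6,- 7/13,  8 ] 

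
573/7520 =573/7520 = 0.08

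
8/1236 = 2/309=0.01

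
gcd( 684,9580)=4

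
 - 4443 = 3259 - 7702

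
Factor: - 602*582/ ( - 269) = 2^2*3^1*7^1*43^1*97^1*  269^(-1) = 350364/269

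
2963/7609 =2963/7609=0.39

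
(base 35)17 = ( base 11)39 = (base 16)2A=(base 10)42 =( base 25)1h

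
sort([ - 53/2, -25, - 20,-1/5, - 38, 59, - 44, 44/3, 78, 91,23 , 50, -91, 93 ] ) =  [ - 91, - 44,-38, - 53/2, - 25, - 20, - 1/5, 44/3,  23,50, 59,78, 91, 93]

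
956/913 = 1 + 43/913=1.05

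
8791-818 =7973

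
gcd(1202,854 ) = 2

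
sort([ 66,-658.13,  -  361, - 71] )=[ - 658.13,- 361, - 71 , 66]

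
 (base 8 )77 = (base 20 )33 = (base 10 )63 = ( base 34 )1t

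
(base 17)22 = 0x24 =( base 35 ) 11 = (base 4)210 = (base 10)36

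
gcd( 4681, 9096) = 1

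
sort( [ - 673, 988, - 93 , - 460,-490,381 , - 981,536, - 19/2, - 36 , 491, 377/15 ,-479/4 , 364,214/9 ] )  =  [ - 981,-673,-490,- 460,-479/4, -93,- 36,- 19/2, 214/9, 377/15, 364, 381, 491,536,988]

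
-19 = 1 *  (-19)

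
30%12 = 6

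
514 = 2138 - 1624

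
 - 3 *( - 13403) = 40209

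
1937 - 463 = 1474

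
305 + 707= 1012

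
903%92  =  75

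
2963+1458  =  4421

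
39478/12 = 3289 + 5/6= 3289.83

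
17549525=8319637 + 9229888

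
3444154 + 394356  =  3838510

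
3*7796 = 23388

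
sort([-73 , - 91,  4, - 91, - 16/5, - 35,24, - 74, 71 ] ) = [-91, - 91 , - 74 , - 73 ,  -  35, - 16/5,4 , 24 , 71] 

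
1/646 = 1/646 = 0.00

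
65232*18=1174176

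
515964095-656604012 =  - 140639917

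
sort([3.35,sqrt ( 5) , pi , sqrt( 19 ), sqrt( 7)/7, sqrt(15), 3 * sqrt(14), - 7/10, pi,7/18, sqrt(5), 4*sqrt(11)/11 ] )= [ - 7/10,sqrt( 7)/7,7/18,4*sqrt(11) /11,sqrt( 5),sqrt(5), pi,  pi,3.35, sqrt(15), sqrt (19) , 3*sqrt(14 ) ]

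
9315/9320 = 1863/1864=1.00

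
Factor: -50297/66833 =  - 73/97 = - 73^1*97^ (-1)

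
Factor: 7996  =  2^2*1999^1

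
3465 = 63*55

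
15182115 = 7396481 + 7785634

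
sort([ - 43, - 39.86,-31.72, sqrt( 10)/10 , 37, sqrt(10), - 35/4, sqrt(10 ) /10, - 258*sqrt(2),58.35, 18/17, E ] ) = [-258*sqrt(2), - 43, - 39.86,-31.72, - 35/4, sqrt( 10 )/10,  sqrt( 10) /10,18/17, E , sqrt(10), 37, 58.35]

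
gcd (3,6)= 3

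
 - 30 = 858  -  888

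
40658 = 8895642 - 8854984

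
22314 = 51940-29626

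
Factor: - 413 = -7^1*59^1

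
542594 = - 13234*( - 41) 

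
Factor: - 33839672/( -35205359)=2^3 * 7^( - 1)*59^( - 1)*641^1 *6599^1*85243^( - 1 ) 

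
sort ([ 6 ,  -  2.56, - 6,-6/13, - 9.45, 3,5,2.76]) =[  -  9.45  ,- 6,  -  2.56, - 6/13  ,  2.76,3,5,6 ]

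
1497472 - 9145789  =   - 7648317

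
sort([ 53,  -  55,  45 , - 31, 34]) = [ - 55, - 31 , 34, 45,  53]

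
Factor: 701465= 5^1 * 239^1*587^1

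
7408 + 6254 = 13662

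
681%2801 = 681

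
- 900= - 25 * 36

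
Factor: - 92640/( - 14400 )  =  193/30=2^( - 1)*3^( - 1) * 5^( - 1)*193^1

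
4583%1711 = 1161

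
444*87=38628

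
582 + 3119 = 3701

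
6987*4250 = 29694750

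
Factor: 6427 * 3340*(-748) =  - 2^4*5^1*11^1* 17^1*167^1*6427^1 = - 16056702640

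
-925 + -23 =- 948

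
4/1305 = 4/1305   =  0.00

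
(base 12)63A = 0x38E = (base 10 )910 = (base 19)29H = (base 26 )190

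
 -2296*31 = - 71176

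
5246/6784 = 2623/3392 = 0.77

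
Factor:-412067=- 412067^1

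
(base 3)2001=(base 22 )2B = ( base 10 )55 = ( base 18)31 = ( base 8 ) 67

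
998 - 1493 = -495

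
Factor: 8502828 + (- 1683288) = 2^2*3^1*5^1*7^1 * 13^1*1249^1= 6819540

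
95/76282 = 95/76282 = 0.00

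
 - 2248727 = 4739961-6988688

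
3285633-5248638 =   -  1963005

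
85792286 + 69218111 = 155010397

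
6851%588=383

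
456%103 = 44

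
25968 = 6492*4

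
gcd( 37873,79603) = 1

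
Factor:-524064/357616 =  - 318/217 =-2^1*3^1*7^(-1 )*31^(-1) * 53^1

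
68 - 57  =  11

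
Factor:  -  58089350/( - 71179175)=2323574/2847167= 2^1 * 11^1*31^1*3407^1*2847167^(-1) 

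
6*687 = 4122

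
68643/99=693 + 4/11 =693.36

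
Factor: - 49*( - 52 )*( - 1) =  - 2548 = - 2^2*7^2*13^1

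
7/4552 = 7/4552 = 0.00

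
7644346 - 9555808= -1911462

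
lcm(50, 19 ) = 950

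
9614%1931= 1890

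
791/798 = 113/114 = 0.99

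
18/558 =1/31= 0.03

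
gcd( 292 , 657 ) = 73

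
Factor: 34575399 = 3^2*17^1*225983^1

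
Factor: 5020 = 2^2*5^1*251^1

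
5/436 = 5/436=0.01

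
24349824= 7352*3312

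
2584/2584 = 1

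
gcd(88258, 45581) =1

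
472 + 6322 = 6794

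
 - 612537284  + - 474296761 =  - 1086834045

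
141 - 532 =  - 391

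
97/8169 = 97/8169 = 0.01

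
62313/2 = 62313/2 = 31156.50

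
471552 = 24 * 19648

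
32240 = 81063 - 48823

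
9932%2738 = 1718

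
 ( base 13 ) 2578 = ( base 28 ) 6mi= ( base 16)14da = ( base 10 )5338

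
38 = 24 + 14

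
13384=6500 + 6884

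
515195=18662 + 496533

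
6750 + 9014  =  15764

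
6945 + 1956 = 8901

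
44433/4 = 44433/4 = 11108.25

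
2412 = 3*804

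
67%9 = 4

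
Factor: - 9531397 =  - 9531397^1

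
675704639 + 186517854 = 862222493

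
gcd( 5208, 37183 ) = 1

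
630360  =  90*7004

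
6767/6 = 6767/6= 1127.83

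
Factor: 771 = 3^1*257^1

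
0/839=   0 = 0.00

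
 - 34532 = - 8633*4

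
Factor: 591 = 3^1*197^1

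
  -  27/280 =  - 1 + 253/280=- 0.10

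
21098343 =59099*357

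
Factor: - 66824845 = - 5^1*29^1*71^1*6491^1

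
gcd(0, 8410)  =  8410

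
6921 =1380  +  5541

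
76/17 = 4+ 8/17  =  4.47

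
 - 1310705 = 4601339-5912044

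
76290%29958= 16374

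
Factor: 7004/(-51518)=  - 3502/25759 = -2^1*17^1*103^1*25759^(  -  1 )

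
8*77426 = 619408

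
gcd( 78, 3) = 3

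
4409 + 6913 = 11322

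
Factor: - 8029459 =-271^1*29629^1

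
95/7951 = 95/7951 = 0.01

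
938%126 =56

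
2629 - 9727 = - 7098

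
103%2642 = 103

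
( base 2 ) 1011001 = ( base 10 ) 89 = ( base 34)2l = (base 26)3B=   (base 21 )45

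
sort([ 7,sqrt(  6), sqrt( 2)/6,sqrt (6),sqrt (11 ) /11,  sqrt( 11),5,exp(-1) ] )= [ sqrt( 2)/6,sqrt(  11 ) /11,  exp( - 1 ),  sqrt ( 6 ), sqrt( 6),sqrt( 11 ),5, 7]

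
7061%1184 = 1141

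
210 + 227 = 437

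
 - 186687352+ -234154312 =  - 420841664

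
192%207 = 192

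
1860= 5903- 4043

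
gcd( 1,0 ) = 1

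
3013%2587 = 426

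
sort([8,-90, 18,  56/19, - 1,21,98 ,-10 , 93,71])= [ - 90, - 10 , - 1, 56/19 , 8, 18,21 , 71, 93,98 ] 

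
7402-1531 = 5871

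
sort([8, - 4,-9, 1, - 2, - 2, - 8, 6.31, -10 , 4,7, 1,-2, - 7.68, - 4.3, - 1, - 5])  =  [ - 10, - 9, - 8,-7.68, - 5, - 4.3, -4, - 2, - 2 ,  -  2, - 1,1, 1 , 4,6.31, 7, 8] 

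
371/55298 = 371/55298 = 0.01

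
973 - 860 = 113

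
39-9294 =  - 9255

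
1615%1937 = 1615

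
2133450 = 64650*33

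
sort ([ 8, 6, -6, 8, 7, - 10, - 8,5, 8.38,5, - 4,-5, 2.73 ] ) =[ - 10, - 8 , - 6,  -  5, - 4 , 2.73, 5, 5, 6,7,  8, 8 , 8.38] 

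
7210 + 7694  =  14904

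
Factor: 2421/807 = 3^1= 3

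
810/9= 90 = 90.00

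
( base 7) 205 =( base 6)251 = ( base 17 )61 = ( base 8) 147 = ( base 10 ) 103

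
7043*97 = 683171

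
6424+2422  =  8846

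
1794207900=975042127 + 819165773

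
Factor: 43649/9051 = 3^( - 1)*7^(  -  1)*431^(  -  1 )*43649^1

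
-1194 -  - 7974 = 6780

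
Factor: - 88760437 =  - 71^1 *1250147^1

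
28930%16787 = 12143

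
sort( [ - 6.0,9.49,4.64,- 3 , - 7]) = [  -  7, - 6.0, - 3, 4.64, 9.49 ] 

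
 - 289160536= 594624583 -883785119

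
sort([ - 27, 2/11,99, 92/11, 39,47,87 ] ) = [-27, 2/11,92/11,39,47, 87, 99]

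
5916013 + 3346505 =9262518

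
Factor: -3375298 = - 2^1*1181^1*1429^1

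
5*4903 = 24515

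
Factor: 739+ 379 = 1118 = 2^1 * 13^1 * 43^1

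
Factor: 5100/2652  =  25/13  =  5^2 * 13^( - 1)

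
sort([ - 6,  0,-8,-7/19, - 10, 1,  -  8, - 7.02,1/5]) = [ - 10 , - 8, - 8, - 7.02,-6 ,- 7/19, 0 , 1/5,1 ]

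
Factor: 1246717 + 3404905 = 4651622= 2^1 * 2325811^1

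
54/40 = 1+7/20  =  1.35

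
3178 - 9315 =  - 6137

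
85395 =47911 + 37484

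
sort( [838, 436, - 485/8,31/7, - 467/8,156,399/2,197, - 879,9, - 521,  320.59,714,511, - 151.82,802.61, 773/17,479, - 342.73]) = [ - 879, - 521 , - 342.73 ,-151.82, - 485/8, - 467/8,31/7,9,773/17,156,197,399/2,320.59,436,479 , 511,714,802.61, 838] 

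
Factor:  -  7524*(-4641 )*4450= 2^3*3^3*5^2*7^1*11^1*13^1*17^1 * 19^1*89^1 = 155389033800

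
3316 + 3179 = 6495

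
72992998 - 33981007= 39011991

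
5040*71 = 357840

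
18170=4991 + 13179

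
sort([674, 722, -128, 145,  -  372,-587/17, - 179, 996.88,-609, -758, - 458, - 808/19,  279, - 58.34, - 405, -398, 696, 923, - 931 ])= [ -931, - 758, - 609,-458,-405,-398, - 372, -179, - 128, - 58.34,-808/19,-587/17, 145,279, 674,696, 722, 923,996.88 ]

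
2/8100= 1/4050= 0.00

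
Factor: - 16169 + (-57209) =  - 2^1 *19^1*1931^1  =  -73378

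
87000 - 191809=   -  104809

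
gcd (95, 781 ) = 1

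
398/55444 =199/27722 = 0.01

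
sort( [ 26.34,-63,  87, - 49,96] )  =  [ - 63, - 49, 26.34,87, 96 ]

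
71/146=71/146 = 0.49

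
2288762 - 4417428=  -2128666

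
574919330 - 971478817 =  - 396559487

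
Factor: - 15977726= - 2^1*599^1 * 13337^1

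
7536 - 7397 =139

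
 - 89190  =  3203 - 92393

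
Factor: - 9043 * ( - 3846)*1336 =46465249008 = 2^4 * 3^1*167^1*641^1*9043^1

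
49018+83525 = 132543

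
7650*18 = 137700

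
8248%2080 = 2008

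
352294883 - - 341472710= 693767593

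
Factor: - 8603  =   - 7^1*1229^1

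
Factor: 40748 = 2^2*61^1*167^1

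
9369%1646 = 1139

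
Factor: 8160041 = 8160041^1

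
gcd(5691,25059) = 3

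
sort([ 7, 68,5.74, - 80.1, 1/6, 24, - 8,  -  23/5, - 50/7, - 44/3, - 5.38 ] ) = [ - 80.1, - 44/3, - 8,  -  50/7, - 5.38, - 23/5,1/6,  5.74, 7 , 24, 68] 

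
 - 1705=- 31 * 55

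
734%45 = 14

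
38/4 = 19/2 = 9.50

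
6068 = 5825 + 243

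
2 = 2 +0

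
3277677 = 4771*687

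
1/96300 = 1/96300  =  0.00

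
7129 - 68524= - 61395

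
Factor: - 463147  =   - 197^1*2351^1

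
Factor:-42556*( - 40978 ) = 1743859768= 2^3*7^1 * 2927^1*10639^1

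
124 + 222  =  346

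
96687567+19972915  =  116660482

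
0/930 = 0 = 0.00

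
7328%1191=182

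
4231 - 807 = 3424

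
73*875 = 63875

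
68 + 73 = 141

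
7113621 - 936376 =6177245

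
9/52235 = 9/52235 =0.00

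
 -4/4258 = -1 + 2127/2129 = - 0.00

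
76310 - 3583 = 72727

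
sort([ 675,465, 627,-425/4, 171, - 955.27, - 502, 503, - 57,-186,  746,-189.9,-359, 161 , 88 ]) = [-955.27,-502, - 359, - 189.9, - 186,  -  425/4, -57, 88, 161, 171, 465,503, 627,675,746]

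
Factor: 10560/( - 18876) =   -  2^4*5^1*11^(- 1) * 13^( - 1) =- 80/143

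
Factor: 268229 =13^1*47^1*439^1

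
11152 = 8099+3053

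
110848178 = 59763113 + 51085065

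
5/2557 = 5/2557  =  0.00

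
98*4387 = 429926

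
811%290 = 231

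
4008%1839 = 330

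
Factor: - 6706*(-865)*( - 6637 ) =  - 2^1*5^1 * 7^1 * 173^1*479^1 * 6637^1 = - 38499179530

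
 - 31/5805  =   - 31/5805 = - 0.01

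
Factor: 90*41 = 3690 =2^1*3^2*5^1*41^1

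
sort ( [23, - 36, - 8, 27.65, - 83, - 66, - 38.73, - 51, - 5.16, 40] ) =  [-83, - 66, - 51,-38.73,  -  36, - 8, - 5.16, 23,27.65, 40 ] 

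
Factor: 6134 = 2^1 * 3067^1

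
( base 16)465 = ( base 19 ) 324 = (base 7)3165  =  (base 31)159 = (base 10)1125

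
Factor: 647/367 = 367^(  -  1)*647^1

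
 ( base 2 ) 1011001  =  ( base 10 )89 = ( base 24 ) 3h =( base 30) 2t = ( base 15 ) 5e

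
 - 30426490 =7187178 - 37613668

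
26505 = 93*285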